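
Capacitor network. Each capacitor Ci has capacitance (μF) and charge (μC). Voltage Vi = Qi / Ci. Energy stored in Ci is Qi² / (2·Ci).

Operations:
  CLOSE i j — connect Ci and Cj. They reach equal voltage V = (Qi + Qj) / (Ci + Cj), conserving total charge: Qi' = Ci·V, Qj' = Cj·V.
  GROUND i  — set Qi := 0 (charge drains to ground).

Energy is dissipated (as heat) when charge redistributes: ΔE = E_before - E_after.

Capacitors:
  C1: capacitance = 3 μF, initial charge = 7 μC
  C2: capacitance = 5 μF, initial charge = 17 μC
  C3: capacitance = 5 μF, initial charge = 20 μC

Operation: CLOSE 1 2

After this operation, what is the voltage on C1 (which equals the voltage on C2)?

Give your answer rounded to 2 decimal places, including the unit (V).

Initial: C1(3μF, Q=7μC, V=2.33V), C2(5μF, Q=17μC, V=3.40V), C3(5μF, Q=20μC, V=4.00V)
Op 1: CLOSE 1-2: Q_total=24.00, C_total=8.00, V=3.00; Q1=9.00, Q2=15.00; dissipated=1.067

Answer: 3.00 V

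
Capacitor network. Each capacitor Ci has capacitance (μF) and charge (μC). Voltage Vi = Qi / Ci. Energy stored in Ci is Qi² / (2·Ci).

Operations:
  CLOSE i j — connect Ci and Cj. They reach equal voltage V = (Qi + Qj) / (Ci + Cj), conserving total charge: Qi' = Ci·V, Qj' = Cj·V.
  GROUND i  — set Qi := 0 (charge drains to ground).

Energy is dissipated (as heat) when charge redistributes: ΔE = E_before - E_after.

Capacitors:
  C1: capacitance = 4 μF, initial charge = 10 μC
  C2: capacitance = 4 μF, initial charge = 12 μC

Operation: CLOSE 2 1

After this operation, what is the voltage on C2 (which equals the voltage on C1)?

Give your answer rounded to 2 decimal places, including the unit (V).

Initial: C1(4μF, Q=10μC, V=2.50V), C2(4μF, Q=12μC, V=3.00V)
Op 1: CLOSE 2-1: Q_total=22.00, C_total=8.00, V=2.75; Q2=11.00, Q1=11.00; dissipated=0.250

Answer: 2.75 V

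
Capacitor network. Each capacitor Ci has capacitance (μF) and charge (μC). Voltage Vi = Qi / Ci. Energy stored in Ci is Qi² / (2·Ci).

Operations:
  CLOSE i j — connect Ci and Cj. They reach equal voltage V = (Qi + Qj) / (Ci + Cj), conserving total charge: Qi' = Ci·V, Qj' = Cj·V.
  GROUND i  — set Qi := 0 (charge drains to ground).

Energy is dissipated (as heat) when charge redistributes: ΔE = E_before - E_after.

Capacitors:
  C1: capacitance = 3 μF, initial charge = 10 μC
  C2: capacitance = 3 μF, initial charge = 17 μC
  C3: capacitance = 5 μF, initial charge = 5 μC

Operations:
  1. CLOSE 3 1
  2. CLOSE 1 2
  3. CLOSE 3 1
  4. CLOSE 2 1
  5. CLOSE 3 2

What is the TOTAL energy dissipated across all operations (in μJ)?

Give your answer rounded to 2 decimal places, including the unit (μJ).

Answer: 20.64 μJ

Derivation:
Initial: C1(3μF, Q=10μC, V=3.33V), C2(3μF, Q=17μC, V=5.67V), C3(5μF, Q=5μC, V=1.00V)
Op 1: CLOSE 3-1: Q_total=15.00, C_total=8.00, V=1.88; Q3=9.38, Q1=5.62; dissipated=5.104
Op 2: CLOSE 1-2: Q_total=22.62, C_total=6.00, V=3.77; Q1=11.31, Q2=11.31; dissipated=10.783
Op 3: CLOSE 3-1: Q_total=20.69, C_total=8.00, V=2.59; Q3=12.93, Q1=7.76; dissipated=3.370
Op 4: CLOSE 2-1: Q_total=19.07, C_total=6.00, V=3.18; Q2=9.54, Q1=9.54; dissipated=1.053
Op 5: CLOSE 3-2: Q_total=22.46, C_total=8.00, V=2.81; Q3=14.04, Q2=8.42; dissipated=0.329
Total dissipated: 20.638 μJ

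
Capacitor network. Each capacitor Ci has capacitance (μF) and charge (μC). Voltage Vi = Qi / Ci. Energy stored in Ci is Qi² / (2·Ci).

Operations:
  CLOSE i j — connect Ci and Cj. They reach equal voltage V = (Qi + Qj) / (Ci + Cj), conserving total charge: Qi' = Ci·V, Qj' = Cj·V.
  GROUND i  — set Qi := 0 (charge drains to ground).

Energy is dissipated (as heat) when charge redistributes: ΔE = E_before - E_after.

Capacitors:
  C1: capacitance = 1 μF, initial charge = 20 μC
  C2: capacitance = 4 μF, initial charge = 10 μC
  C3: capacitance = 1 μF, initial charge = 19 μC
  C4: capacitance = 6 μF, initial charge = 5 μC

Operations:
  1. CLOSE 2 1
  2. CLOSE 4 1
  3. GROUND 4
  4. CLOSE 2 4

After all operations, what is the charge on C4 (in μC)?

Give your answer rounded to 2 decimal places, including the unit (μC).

Answer: 14.40 μC

Derivation:
Initial: C1(1μF, Q=20μC, V=20.00V), C2(4μF, Q=10μC, V=2.50V), C3(1μF, Q=19μC, V=19.00V), C4(6μF, Q=5μC, V=0.83V)
Op 1: CLOSE 2-1: Q_total=30.00, C_total=5.00, V=6.00; Q2=24.00, Q1=6.00; dissipated=122.500
Op 2: CLOSE 4-1: Q_total=11.00, C_total=7.00, V=1.57; Q4=9.43, Q1=1.57; dissipated=11.440
Op 3: GROUND 4: Q4=0; energy lost=7.408
Op 4: CLOSE 2-4: Q_total=24.00, C_total=10.00, V=2.40; Q2=9.60, Q4=14.40; dissipated=43.200
Final charges: Q1=1.57, Q2=9.60, Q3=19.00, Q4=14.40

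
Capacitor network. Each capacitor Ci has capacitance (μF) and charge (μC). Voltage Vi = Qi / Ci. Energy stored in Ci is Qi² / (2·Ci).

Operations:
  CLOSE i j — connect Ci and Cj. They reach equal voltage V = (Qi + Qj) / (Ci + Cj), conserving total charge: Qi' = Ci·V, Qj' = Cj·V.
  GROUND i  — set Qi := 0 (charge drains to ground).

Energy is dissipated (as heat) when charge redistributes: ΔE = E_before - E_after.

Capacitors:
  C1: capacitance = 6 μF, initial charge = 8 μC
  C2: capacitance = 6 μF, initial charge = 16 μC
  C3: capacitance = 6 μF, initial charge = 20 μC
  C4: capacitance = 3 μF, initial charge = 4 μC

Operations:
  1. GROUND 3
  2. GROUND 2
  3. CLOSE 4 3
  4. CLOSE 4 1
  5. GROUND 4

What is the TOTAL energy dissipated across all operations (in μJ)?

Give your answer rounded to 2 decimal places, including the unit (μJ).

Initial: C1(6μF, Q=8μC, V=1.33V), C2(6μF, Q=16μC, V=2.67V), C3(6μF, Q=20μC, V=3.33V), C4(3μF, Q=4μC, V=1.33V)
Op 1: GROUND 3: Q3=0; energy lost=33.333
Op 2: GROUND 2: Q2=0; energy lost=21.333
Op 3: CLOSE 4-3: Q_total=4.00, C_total=9.00, V=0.44; Q4=1.33, Q3=2.67; dissipated=1.778
Op 4: CLOSE 4-1: Q_total=9.33, C_total=9.00, V=1.04; Q4=3.11, Q1=6.22; dissipated=0.790
Op 5: GROUND 4: Q4=0; energy lost=1.613
Total dissipated: 58.848 μJ

Answer: 58.85 μJ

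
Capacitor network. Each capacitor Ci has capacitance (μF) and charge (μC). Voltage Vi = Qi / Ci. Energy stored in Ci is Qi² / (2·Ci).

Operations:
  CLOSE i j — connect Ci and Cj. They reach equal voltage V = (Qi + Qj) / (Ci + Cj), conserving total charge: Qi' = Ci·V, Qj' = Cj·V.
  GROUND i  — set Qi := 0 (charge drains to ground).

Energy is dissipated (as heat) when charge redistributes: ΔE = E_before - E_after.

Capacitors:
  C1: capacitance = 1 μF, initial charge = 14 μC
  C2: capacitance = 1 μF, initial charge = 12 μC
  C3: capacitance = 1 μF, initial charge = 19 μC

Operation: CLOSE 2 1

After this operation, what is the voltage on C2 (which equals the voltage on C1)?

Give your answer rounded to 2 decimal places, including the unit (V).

Answer: 13.00 V

Derivation:
Initial: C1(1μF, Q=14μC, V=14.00V), C2(1μF, Q=12μC, V=12.00V), C3(1μF, Q=19μC, V=19.00V)
Op 1: CLOSE 2-1: Q_total=26.00, C_total=2.00, V=13.00; Q2=13.00, Q1=13.00; dissipated=1.000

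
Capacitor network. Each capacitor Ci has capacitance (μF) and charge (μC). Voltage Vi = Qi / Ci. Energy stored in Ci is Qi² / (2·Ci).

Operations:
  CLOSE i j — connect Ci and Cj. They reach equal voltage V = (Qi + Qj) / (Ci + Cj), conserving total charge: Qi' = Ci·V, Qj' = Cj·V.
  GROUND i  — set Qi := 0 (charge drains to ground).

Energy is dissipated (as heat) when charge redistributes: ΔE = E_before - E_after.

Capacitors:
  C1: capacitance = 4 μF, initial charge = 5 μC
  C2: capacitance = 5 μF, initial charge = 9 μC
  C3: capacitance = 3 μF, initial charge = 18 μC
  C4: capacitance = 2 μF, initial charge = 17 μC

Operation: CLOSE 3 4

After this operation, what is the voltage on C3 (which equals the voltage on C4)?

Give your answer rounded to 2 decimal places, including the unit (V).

Answer: 7.00 V

Derivation:
Initial: C1(4μF, Q=5μC, V=1.25V), C2(5μF, Q=9μC, V=1.80V), C3(3μF, Q=18μC, V=6.00V), C4(2μF, Q=17μC, V=8.50V)
Op 1: CLOSE 3-4: Q_total=35.00, C_total=5.00, V=7.00; Q3=21.00, Q4=14.00; dissipated=3.750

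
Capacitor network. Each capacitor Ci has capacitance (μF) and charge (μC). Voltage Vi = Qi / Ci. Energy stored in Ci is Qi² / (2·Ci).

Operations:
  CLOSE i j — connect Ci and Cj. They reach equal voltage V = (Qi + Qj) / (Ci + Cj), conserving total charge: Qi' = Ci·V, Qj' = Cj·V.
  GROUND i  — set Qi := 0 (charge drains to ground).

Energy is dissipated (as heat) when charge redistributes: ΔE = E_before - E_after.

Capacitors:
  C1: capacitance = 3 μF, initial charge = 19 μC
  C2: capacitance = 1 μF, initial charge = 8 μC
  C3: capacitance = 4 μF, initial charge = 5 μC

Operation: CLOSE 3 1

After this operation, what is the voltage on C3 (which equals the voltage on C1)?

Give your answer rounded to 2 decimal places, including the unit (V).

Answer: 3.43 V

Derivation:
Initial: C1(3μF, Q=19μC, V=6.33V), C2(1μF, Q=8μC, V=8.00V), C3(4μF, Q=5μC, V=1.25V)
Op 1: CLOSE 3-1: Q_total=24.00, C_total=7.00, V=3.43; Q3=13.71, Q1=10.29; dissipated=22.149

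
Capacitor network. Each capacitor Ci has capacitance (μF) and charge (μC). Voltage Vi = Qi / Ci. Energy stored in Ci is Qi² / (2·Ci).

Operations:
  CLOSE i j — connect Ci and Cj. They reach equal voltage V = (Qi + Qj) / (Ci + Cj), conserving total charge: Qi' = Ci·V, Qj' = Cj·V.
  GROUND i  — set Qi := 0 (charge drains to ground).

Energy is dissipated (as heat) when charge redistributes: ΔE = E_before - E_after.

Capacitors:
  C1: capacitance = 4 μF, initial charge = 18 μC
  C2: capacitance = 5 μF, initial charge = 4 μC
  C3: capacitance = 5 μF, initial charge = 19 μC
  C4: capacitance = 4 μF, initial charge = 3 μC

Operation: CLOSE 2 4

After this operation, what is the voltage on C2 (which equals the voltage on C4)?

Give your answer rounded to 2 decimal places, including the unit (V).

Answer: 0.78 V

Derivation:
Initial: C1(4μF, Q=18μC, V=4.50V), C2(5μF, Q=4μC, V=0.80V), C3(5μF, Q=19μC, V=3.80V), C4(4μF, Q=3μC, V=0.75V)
Op 1: CLOSE 2-4: Q_total=7.00, C_total=9.00, V=0.78; Q2=3.89, Q4=3.11; dissipated=0.003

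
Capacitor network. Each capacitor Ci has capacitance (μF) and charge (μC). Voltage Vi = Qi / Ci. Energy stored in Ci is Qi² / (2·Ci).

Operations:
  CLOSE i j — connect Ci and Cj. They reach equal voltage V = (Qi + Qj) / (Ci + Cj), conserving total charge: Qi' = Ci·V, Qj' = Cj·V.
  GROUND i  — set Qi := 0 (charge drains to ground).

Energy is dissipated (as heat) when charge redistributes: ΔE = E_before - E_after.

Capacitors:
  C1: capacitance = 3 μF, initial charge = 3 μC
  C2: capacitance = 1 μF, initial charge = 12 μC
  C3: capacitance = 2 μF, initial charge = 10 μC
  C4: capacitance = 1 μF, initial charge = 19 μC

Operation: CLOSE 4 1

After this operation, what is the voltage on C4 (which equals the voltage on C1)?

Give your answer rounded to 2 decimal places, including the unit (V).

Initial: C1(3μF, Q=3μC, V=1.00V), C2(1μF, Q=12μC, V=12.00V), C3(2μF, Q=10μC, V=5.00V), C4(1μF, Q=19μC, V=19.00V)
Op 1: CLOSE 4-1: Q_total=22.00, C_total=4.00, V=5.50; Q4=5.50, Q1=16.50; dissipated=121.500

Answer: 5.50 V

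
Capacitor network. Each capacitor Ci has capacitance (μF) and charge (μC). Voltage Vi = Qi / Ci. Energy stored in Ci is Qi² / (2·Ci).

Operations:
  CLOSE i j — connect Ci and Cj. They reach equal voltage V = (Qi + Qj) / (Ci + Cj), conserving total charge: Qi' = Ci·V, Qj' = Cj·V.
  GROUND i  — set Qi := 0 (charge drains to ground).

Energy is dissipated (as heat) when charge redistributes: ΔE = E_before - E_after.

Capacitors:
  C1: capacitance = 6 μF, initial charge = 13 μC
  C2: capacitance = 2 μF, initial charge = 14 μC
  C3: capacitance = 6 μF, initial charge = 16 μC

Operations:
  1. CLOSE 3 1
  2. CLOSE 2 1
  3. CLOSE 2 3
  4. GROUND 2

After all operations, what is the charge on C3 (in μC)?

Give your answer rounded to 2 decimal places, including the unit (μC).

Answer: 16.22 μC

Derivation:
Initial: C1(6μF, Q=13μC, V=2.17V), C2(2μF, Q=14μC, V=7.00V), C3(6μF, Q=16μC, V=2.67V)
Op 1: CLOSE 3-1: Q_total=29.00, C_total=12.00, V=2.42; Q3=14.50, Q1=14.50; dissipated=0.375
Op 2: CLOSE 2-1: Q_total=28.50, C_total=8.00, V=3.56; Q2=7.12, Q1=21.38; dissipated=15.755
Op 3: CLOSE 2-3: Q_total=21.62, C_total=8.00, V=2.70; Q2=5.41, Q3=16.22; dissipated=0.985
Op 4: GROUND 2: Q2=0; energy lost=7.307
Final charges: Q1=21.38, Q2=0.00, Q3=16.22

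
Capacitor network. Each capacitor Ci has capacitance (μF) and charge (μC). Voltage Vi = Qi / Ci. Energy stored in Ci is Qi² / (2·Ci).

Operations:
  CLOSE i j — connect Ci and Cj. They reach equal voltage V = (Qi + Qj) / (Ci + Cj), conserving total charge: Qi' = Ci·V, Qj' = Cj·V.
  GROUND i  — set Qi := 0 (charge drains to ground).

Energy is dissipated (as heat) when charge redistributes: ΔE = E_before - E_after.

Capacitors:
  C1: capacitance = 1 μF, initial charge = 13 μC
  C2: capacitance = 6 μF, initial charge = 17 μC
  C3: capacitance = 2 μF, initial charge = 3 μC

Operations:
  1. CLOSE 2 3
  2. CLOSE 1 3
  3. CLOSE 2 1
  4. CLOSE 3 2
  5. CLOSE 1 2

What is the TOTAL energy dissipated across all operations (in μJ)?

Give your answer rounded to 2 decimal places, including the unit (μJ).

Answer: 50.32 μJ

Derivation:
Initial: C1(1μF, Q=13μC, V=13.00V), C2(6μF, Q=17μC, V=2.83V), C3(2μF, Q=3μC, V=1.50V)
Op 1: CLOSE 2-3: Q_total=20.00, C_total=8.00, V=2.50; Q2=15.00, Q3=5.00; dissipated=1.333
Op 2: CLOSE 1-3: Q_total=18.00, C_total=3.00, V=6.00; Q1=6.00, Q3=12.00; dissipated=36.750
Op 3: CLOSE 2-1: Q_total=21.00, C_total=7.00, V=3.00; Q2=18.00, Q1=3.00; dissipated=5.250
Op 4: CLOSE 3-2: Q_total=30.00, C_total=8.00, V=3.75; Q3=7.50, Q2=22.50; dissipated=6.750
Op 5: CLOSE 1-2: Q_total=25.50, C_total=7.00, V=3.64; Q1=3.64, Q2=21.86; dissipated=0.241
Total dissipated: 50.324 μJ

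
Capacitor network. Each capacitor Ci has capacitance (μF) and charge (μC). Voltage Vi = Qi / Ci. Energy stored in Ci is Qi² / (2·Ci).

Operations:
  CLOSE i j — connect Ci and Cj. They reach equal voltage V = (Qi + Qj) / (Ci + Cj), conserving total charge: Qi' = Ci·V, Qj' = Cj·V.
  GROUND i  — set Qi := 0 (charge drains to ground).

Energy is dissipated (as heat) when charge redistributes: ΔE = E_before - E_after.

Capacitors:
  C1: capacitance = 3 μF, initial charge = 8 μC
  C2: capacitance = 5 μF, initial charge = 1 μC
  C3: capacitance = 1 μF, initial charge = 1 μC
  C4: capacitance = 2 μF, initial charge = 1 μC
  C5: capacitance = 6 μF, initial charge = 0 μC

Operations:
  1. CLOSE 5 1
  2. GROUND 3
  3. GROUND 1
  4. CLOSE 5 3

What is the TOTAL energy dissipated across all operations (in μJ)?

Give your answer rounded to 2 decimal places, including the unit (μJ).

Initial: C1(3μF, Q=8μC, V=2.67V), C2(5μF, Q=1μC, V=0.20V), C3(1μF, Q=1μC, V=1.00V), C4(2μF, Q=1μC, V=0.50V), C5(6μF, Q=0μC, V=0.00V)
Op 1: CLOSE 5-1: Q_total=8.00, C_total=9.00, V=0.89; Q5=5.33, Q1=2.67; dissipated=7.111
Op 2: GROUND 3: Q3=0; energy lost=0.500
Op 3: GROUND 1: Q1=0; energy lost=1.185
Op 4: CLOSE 5-3: Q_total=5.33, C_total=7.00, V=0.76; Q5=4.57, Q3=0.76; dissipated=0.339
Total dissipated: 9.135 μJ

Answer: 9.13 μJ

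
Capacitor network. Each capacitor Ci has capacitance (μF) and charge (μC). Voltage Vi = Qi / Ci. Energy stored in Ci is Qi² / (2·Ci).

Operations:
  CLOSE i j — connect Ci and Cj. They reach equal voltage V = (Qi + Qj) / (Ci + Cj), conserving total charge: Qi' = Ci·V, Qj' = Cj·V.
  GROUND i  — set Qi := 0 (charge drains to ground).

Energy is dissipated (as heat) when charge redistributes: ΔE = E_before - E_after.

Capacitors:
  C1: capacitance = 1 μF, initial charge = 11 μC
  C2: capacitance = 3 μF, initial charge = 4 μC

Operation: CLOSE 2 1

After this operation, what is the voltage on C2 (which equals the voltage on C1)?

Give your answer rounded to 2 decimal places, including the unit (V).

Initial: C1(1μF, Q=11μC, V=11.00V), C2(3μF, Q=4μC, V=1.33V)
Op 1: CLOSE 2-1: Q_total=15.00, C_total=4.00, V=3.75; Q2=11.25, Q1=3.75; dissipated=35.042

Answer: 3.75 V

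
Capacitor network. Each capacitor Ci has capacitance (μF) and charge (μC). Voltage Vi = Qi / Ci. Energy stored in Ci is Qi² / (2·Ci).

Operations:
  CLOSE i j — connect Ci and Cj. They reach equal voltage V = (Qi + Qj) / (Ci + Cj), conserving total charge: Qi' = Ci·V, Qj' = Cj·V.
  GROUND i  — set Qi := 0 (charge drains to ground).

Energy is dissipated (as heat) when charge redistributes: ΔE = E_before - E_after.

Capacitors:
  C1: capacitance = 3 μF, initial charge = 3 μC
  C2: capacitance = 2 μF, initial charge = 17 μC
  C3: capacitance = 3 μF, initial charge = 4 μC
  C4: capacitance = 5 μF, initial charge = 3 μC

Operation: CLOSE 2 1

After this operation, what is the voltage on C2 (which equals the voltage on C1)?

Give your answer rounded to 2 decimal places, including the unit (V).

Initial: C1(3μF, Q=3μC, V=1.00V), C2(2μF, Q=17μC, V=8.50V), C3(3μF, Q=4μC, V=1.33V), C4(5μF, Q=3μC, V=0.60V)
Op 1: CLOSE 2-1: Q_total=20.00, C_total=5.00, V=4.00; Q2=8.00, Q1=12.00; dissipated=33.750

Answer: 4.00 V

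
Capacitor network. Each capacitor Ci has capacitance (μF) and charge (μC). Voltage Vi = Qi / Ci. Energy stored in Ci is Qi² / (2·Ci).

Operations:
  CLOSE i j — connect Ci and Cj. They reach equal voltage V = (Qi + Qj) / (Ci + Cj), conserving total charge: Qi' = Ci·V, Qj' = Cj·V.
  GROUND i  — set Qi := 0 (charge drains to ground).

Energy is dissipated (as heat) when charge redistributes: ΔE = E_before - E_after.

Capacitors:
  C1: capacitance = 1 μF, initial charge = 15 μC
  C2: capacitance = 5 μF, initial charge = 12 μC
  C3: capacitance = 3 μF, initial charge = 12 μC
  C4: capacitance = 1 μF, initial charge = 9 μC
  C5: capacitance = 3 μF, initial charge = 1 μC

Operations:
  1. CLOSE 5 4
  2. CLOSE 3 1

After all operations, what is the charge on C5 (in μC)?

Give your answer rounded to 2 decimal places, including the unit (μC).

Initial: C1(1μF, Q=15μC, V=15.00V), C2(5μF, Q=12μC, V=2.40V), C3(3μF, Q=12μC, V=4.00V), C4(1μF, Q=9μC, V=9.00V), C5(3μF, Q=1μC, V=0.33V)
Op 1: CLOSE 5-4: Q_total=10.00, C_total=4.00, V=2.50; Q5=7.50, Q4=2.50; dissipated=28.167
Op 2: CLOSE 3-1: Q_total=27.00, C_total=4.00, V=6.75; Q3=20.25, Q1=6.75; dissipated=45.375
Final charges: Q1=6.75, Q2=12.00, Q3=20.25, Q4=2.50, Q5=7.50

Answer: 7.50 μC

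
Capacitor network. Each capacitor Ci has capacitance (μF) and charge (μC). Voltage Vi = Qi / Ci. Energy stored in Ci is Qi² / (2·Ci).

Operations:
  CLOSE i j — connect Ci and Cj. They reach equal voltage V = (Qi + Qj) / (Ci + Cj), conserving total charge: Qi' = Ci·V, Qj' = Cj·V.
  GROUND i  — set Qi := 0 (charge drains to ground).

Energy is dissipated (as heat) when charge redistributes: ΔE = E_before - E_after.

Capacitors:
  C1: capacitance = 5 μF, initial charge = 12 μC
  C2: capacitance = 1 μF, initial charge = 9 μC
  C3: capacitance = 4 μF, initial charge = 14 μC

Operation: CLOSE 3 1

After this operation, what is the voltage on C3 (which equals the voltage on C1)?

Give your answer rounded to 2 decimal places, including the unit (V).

Answer: 2.89 V

Derivation:
Initial: C1(5μF, Q=12μC, V=2.40V), C2(1μF, Q=9μC, V=9.00V), C3(4μF, Q=14μC, V=3.50V)
Op 1: CLOSE 3-1: Q_total=26.00, C_total=9.00, V=2.89; Q3=11.56, Q1=14.44; dissipated=1.344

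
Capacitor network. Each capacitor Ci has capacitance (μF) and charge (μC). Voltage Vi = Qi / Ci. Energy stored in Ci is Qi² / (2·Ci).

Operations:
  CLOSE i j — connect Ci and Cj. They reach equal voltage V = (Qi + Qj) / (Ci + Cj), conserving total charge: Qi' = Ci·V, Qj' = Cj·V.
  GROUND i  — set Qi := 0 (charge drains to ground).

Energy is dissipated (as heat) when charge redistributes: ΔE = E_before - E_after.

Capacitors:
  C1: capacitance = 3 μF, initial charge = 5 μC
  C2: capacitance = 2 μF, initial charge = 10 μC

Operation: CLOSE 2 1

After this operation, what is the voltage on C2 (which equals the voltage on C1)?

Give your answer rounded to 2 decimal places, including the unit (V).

Answer: 3.00 V

Derivation:
Initial: C1(3μF, Q=5μC, V=1.67V), C2(2μF, Q=10μC, V=5.00V)
Op 1: CLOSE 2-1: Q_total=15.00, C_total=5.00, V=3.00; Q2=6.00, Q1=9.00; dissipated=6.667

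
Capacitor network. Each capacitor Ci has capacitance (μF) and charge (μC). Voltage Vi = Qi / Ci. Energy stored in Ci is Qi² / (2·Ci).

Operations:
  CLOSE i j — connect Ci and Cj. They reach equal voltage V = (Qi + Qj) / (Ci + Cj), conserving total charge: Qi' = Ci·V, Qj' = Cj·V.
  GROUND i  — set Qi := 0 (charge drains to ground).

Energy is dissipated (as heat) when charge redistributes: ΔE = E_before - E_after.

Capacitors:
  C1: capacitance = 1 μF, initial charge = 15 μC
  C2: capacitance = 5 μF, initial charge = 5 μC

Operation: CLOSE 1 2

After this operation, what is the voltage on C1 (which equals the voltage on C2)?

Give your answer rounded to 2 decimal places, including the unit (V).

Answer: 3.33 V

Derivation:
Initial: C1(1μF, Q=15μC, V=15.00V), C2(5μF, Q=5μC, V=1.00V)
Op 1: CLOSE 1-2: Q_total=20.00, C_total=6.00, V=3.33; Q1=3.33, Q2=16.67; dissipated=81.667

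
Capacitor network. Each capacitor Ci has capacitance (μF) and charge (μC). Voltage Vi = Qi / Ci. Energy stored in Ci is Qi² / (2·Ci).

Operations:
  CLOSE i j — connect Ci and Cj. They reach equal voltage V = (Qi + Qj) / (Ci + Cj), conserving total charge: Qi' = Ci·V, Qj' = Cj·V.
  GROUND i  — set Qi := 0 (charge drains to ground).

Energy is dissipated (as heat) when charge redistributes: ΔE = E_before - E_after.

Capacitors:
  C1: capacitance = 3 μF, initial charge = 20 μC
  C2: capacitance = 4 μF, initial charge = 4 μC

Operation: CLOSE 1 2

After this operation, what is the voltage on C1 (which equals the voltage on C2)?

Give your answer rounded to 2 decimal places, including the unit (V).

Initial: C1(3μF, Q=20μC, V=6.67V), C2(4μF, Q=4μC, V=1.00V)
Op 1: CLOSE 1-2: Q_total=24.00, C_total=7.00, V=3.43; Q1=10.29, Q2=13.71; dissipated=27.524

Answer: 3.43 V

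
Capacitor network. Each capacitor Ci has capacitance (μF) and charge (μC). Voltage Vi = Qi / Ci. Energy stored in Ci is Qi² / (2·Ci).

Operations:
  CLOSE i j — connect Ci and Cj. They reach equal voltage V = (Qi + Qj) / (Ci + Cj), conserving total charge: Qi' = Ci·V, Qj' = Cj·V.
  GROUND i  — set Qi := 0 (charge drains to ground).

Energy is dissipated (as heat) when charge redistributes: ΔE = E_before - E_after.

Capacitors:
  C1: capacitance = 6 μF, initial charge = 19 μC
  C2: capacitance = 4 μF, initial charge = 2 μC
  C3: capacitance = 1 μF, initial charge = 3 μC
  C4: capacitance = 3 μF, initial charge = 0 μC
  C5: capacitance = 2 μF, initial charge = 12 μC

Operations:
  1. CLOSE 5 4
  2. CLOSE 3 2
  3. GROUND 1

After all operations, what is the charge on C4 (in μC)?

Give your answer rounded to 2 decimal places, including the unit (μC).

Initial: C1(6μF, Q=19μC, V=3.17V), C2(4μF, Q=2μC, V=0.50V), C3(1μF, Q=3μC, V=3.00V), C4(3μF, Q=0μC, V=0.00V), C5(2μF, Q=12μC, V=6.00V)
Op 1: CLOSE 5-4: Q_total=12.00, C_total=5.00, V=2.40; Q5=4.80, Q4=7.20; dissipated=21.600
Op 2: CLOSE 3-2: Q_total=5.00, C_total=5.00, V=1.00; Q3=1.00, Q2=4.00; dissipated=2.500
Op 3: GROUND 1: Q1=0; energy lost=30.083
Final charges: Q1=0.00, Q2=4.00, Q3=1.00, Q4=7.20, Q5=4.80

Answer: 7.20 μC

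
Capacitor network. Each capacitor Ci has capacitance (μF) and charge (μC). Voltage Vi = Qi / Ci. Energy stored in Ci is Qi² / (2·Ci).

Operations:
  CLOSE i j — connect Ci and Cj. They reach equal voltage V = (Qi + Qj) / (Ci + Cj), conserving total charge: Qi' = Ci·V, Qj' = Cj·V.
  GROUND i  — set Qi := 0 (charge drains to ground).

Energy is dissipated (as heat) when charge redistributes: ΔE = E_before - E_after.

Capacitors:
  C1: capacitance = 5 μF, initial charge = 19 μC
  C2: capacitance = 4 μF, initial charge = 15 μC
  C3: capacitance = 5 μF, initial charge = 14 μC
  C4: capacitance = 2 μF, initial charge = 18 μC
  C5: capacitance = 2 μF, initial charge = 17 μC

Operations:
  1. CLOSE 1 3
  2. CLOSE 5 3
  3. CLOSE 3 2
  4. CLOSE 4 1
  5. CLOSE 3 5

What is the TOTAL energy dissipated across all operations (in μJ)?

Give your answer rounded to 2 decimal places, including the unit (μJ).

Answer: 45.11 μJ

Derivation:
Initial: C1(5μF, Q=19μC, V=3.80V), C2(4μF, Q=15μC, V=3.75V), C3(5μF, Q=14μC, V=2.80V), C4(2μF, Q=18μC, V=9.00V), C5(2μF, Q=17μC, V=8.50V)
Op 1: CLOSE 1-3: Q_total=33.00, C_total=10.00, V=3.30; Q1=16.50, Q3=16.50; dissipated=1.250
Op 2: CLOSE 5-3: Q_total=33.50, C_total=7.00, V=4.79; Q5=9.57, Q3=23.93; dissipated=19.314
Op 3: CLOSE 3-2: Q_total=38.93, C_total=9.00, V=4.33; Q3=21.63, Q2=17.30; dissipated=1.192
Op 4: CLOSE 4-1: Q_total=34.50, C_total=7.00, V=4.93; Q4=9.86, Q1=24.64; dissipated=23.207
Op 5: CLOSE 3-5: Q_total=31.20, C_total=7.00, V=4.46; Q3=22.28, Q5=8.91; dissipated=0.151
Total dissipated: 45.115 μJ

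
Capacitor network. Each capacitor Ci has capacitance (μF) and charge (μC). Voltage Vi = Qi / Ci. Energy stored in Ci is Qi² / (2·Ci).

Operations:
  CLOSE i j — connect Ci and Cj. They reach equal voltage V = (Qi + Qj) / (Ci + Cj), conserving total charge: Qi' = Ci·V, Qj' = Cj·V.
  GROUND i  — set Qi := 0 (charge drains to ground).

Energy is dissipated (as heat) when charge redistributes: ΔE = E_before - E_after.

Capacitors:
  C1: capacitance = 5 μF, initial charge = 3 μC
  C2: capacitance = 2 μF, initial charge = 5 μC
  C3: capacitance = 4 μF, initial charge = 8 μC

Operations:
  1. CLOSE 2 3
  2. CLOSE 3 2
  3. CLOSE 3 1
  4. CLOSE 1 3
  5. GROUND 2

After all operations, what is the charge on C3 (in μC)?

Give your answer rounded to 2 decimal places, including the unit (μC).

Answer: 5.19 μC

Derivation:
Initial: C1(5μF, Q=3μC, V=0.60V), C2(2μF, Q=5μC, V=2.50V), C3(4μF, Q=8μC, V=2.00V)
Op 1: CLOSE 2-3: Q_total=13.00, C_total=6.00, V=2.17; Q2=4.33, Q3=8.67; dissipated=0.167
Op 2: CLOSE 3-2: Q_total=13.00, C_total=6.00, V=2.17; Q3=8.67, Q2=4.33; dissipated=0.000
Op 3: CLOSE 3-1: Q_total=11.67, C_total=9.00, V=1.30; Q3=5.19, Q1=6.48; dissipated=2.727
Op 4: CLOSE 1-3: Q_total=11.67, C_total=9.00, V=1.30; Q1=6.48, Q3=5.19; dissipated=0.000
Op 5: GROUND 2: Q2=0; energy lost=4.694
Final charges: Q1=6.48, Q2=0.00, Q3=5.19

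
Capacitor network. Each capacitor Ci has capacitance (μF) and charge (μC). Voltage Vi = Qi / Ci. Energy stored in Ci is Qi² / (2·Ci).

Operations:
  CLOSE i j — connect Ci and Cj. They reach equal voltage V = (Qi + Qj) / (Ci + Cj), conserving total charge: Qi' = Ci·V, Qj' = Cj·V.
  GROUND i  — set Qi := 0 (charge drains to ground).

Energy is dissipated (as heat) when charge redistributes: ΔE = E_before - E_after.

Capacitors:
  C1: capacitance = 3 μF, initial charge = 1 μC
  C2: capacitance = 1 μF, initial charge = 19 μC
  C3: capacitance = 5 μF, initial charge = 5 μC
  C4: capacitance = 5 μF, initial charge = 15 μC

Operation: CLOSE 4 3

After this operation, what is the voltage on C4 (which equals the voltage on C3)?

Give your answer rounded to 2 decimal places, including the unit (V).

Answer: 2.00 V

Derivation:
Initial: C1(3μF, Q=1μC, V=0.33V), C2(1μF, Q=19μC, V=19.00V), C3(5μF, Q=5μC, V=1.00V), C4(5μF, Q=15μC, V=3.00V)
Op 1: CLOSE 4-3: Q_total=20.00, C_total=10.00, V=2.00; Q4=10.00, Q3=10.00; dissipated=5.000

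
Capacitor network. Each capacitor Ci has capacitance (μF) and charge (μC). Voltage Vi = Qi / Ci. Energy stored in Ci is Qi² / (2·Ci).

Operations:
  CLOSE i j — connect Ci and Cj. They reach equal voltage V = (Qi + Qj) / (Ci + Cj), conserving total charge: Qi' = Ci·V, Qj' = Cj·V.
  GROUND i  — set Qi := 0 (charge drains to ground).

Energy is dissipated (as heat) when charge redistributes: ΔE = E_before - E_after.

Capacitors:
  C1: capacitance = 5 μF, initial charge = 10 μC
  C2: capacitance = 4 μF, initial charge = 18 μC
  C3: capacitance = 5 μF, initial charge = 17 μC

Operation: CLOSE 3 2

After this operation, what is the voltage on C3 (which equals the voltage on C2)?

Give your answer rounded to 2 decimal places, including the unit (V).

Answer: 3.89 V

Derivation:
Initial: C1(5μF, Q=10μC, V=2.00V), C2(4μF, Q=18μC, V=4.50V), C3(5μF, Q=17μC, V=3.40V)
Op 1: CLOSE 3-2: Q_total=35.00, C_total=9.00, V=3.89; Q3=19.44, Q2=15.56; dissipated=1.344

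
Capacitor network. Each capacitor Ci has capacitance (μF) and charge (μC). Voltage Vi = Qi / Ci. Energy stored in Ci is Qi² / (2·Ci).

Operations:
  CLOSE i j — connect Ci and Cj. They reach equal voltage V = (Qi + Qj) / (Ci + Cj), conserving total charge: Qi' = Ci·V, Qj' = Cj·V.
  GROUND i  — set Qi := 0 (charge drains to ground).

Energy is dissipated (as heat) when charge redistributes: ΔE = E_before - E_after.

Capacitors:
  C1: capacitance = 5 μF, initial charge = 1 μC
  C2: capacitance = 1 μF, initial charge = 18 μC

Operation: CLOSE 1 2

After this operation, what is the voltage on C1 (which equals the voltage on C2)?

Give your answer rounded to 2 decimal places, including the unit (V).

Initial: C1(5μF, Q=1μC, V=0.20V), C2(1μF, Q=18μC, V=18.00V)
Op 1: CLOSE 1-2: Q_total=19.00, C_total=6.00, V=3.17; Q1=15.83, Q2=3.17; dissipated=132.017

Answer: 3.17 V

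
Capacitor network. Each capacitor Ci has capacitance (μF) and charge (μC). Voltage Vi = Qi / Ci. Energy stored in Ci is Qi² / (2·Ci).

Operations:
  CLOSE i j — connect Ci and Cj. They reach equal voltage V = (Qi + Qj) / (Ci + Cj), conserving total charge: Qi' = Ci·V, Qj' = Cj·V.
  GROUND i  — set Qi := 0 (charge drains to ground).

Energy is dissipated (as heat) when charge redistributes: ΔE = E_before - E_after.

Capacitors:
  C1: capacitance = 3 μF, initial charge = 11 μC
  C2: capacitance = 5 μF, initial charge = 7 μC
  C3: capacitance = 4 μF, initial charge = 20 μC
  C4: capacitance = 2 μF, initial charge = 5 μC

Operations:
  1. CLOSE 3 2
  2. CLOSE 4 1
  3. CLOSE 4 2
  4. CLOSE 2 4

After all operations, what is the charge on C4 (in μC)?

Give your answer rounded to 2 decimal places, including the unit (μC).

Answer: 6.11 μC

Derivation:
Initial: C1(3μF, Q=11μC, V=3.67V), C2(5μF, Q=7μC, V=1.40V), C3(4μF, Q=20μC, V=5.00V), C4(2μF, Q=5μC, V=2.50V)
Op 1: CLOSE 3-2: Q_total=27.00, C_total=9.00, V=3.00; Q3=12.00, Q2=15.00; dissipated=14.400
Op 2: CLOSE 4-1: Q_total=16.00, C_total=5.00, V=3.20; Q4=6.40, Q1=9.60; dissipated=0.817
Op 3: CLOSE 4-2: Q_total=21.40, C_total=7.00, V=3.06; Q4=6.11, Q2=15.29; dissipated=0.029
Op 4: CLOSE 2-4: Q_total=21.40, C_total=7.00, V=3.06; Q2=15.29, Q4=6.11; dissipated=0.000
Final charges: Q1=9.60, Q2=15.29, Q3=12.00, Q4=6.11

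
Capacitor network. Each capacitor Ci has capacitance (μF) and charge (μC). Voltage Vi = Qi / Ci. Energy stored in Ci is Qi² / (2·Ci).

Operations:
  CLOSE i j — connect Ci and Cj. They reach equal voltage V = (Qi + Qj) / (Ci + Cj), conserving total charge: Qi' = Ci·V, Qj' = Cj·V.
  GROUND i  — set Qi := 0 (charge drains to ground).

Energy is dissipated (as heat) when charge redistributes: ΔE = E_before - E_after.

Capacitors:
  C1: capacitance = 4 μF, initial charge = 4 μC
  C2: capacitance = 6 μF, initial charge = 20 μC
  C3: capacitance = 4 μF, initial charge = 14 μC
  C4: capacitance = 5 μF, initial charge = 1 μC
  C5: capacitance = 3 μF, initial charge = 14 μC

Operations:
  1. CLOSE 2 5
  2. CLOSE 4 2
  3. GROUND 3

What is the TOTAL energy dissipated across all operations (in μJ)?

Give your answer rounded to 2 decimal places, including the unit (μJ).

Initial: C1(4μF, Q=4μC, V=1.00V), C2(6μF, Q=20μC, V=3.33V), C3(4μF, Q=14μC, V=3.50V), C4(5μF, Q=1μC, V=0.20V), C5(3μF, Q=14μC, V=4.67V)
Op 1: CLOSE 2-5: Q_total=34.00, C_total=9.00, V=3.78; Q2=22.67, Q5=11.33; dissipated=1.778
Op 2: CLOSE 4-2: Q_total=23.67, C_total=11.00, V=2.15; Q4=10.76, Q2=12.91; dissipated=17.455
Op 3: GROUND 3: Q3=0; energy lost=24.500
Total dissipated: 43.733 μJ

Answer: 43.73 μJ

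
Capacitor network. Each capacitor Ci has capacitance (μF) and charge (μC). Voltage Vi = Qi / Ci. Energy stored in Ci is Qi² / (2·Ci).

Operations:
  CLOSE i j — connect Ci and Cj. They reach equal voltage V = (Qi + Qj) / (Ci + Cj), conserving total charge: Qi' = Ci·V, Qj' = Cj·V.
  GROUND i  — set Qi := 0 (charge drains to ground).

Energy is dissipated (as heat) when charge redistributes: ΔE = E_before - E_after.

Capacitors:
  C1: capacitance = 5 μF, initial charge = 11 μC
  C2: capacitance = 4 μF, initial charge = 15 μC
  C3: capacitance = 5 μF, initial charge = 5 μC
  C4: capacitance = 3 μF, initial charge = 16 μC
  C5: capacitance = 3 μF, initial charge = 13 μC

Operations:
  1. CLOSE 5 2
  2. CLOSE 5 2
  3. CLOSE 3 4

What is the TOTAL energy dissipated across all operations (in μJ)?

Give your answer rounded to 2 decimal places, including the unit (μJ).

Answer: 17.90 μJ

Derivation:
Initial: C1(5μF, Q=11μC, V=2.20V), C2(4μF, Q=15μC, V=3.75V), C3(5μF, Q=5μC, V=1.00V), C4(3μF, Q=16μC, V=5.33V), C5(3μF, Q=13μC, V=4.33V)
Op 1: CLOSE 5-2: Q_total=28.00, C_total=7.00, V=4.00; Q5=12.00, Q2=16.00; dissipated=0.292
Op 2: CLOSE 5-2: Q_total=28.00, C_total=7.00, V=4.00; Q5=12.00, Q2=16.00; dissipated=0.000
Op 3: CLOSE 3-4: Q_total=21.00, C_total=8.00, V=2.62; Q3=13.12, Q4=7.88; dissipated=17.604
Total dissipated: 17.896 μJ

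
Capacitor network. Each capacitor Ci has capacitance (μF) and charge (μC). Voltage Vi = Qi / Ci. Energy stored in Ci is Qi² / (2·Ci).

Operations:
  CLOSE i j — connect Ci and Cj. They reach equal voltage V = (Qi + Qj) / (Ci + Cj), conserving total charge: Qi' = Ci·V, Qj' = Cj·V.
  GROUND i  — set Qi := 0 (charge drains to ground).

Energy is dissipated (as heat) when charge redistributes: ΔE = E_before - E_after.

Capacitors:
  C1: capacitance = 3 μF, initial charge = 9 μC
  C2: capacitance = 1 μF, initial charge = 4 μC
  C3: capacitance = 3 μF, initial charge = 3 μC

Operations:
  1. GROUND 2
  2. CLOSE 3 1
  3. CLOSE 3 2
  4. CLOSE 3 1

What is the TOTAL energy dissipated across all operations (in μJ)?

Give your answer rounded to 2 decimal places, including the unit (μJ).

Answer: 12.69 μJ

Derivation:
Initial: C1(3μF, Q=9μC, V=3.00V), C2(1μF, Q=4μC, V=4.00V), C3(3μF, Q=3μC, V=1.00V)
Op 1: GROUND 2: Q2=0; energy lost=8.000
Op 2: CLOSE 3-1: Q_total=12.00, C_total=6.00, V=2.00; Q3=6.00, Q1=6.00; dissipated=3.000
Op 3: CLOSE 3-2: Q_total=6.00, C_total=4.00, V=1.50; Q3=4.50, Q2=1.50; dissipated=1.500
Op 4: CLOSE 3-1: Q_total=10.50, C_total=6.00, V=1.75; Q3=5.25, Q1=5.25; dissipated=0.188
Total dissipated: 12.688 μJ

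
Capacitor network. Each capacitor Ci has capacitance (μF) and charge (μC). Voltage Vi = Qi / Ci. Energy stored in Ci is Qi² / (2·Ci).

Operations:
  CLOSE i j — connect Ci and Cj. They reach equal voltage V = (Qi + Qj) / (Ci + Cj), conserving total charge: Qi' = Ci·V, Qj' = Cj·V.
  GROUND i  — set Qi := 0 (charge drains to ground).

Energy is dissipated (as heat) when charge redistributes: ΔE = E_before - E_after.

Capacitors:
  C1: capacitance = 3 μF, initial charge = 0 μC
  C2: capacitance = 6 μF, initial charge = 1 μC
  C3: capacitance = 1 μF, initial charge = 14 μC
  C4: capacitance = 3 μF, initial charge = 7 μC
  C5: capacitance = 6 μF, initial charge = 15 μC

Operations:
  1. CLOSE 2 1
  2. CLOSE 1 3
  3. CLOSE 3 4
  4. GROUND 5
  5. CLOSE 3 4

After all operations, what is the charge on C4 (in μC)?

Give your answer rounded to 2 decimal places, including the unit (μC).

Initial: C1(3μF, Q=0μC, V=0.00V), C2(6μF, Q=1μC, V=0.17V), C3(1μF, Q=14μC, V=14.00V), C4(3μF, Q=7μC, V=2.33V), C5(6μF, Q=15μC, V=2.50V)
Op 1: CLOSE 2-1: Q_total=1.00, C_total=9.00, V=0.11; Q2=0.67, Q1=0.33; dissipated=0.028
Op 2: CLOSE 1-3: Q_total=14.33, C_total=4.00, V=3.58; Q1=10.75, Q3=3.58; dissipated=72.338
Op 3: CLOSE 3-4: Q_total=10.58, C_total=4.00, V=2.65; Q3=2.65, Q4=7.94; dissipated=0.586
Op 4: GROUND 5: Q5=0; energy lost=18.750
Op 5: CLOSE 3-4: Q_total=10.58, C_total=4.00, V=2.65; Q3=2.65, Q4=7.94; dissipated=0.000
Final charges: Q1=10.75, Q2=0.67, Q3=2.65, Q4=7.94, Q5=0.00

Answer: 7.94 μC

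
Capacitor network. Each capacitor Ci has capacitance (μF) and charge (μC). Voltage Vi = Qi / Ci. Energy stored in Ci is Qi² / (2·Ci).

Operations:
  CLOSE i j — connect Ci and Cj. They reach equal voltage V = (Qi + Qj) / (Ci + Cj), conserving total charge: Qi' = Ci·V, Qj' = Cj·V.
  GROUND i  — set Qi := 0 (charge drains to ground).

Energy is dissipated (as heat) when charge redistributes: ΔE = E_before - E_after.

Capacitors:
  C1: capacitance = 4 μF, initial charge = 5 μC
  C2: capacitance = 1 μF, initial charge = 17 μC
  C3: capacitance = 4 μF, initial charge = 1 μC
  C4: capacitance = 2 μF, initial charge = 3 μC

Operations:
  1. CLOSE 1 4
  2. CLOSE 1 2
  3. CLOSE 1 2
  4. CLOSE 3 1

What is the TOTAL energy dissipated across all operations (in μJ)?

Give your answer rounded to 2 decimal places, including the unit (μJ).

Initial: C1(4μF, Q=5μC, V=1.25V), C2(1μF, Q=17μC, V=17.00V), C3(4μF, Q=1μC, V=0.25V), C4(2μF, Q=3μC, V=1.50V)
Op 1: CLOSE 1-4: Q_total=8.00, C_total=6.00, V=1.33; Q1=5.33, Q4=2.67; dissipated=0.042
Op 2: CLOSE 1-2: Q_total=22.33, C_total=5.00, V=4.47; Q1=17.87, Q2=4.47; dissipated=98.178
Op 3: CLOSE 1-2: Q_total=22.33, C_total=5.00, V=4.47; Q1=17.87, Q2=4.47; dissipated=0.000
Op 4: CLOSE 3-1: Q_total=18.87, C_total=8.00, V=2.36; Q3=9.43, Q1=9.43; dissipated=17.780
Total dissipated: 116.000 μJ

Answer: 116.00 μJ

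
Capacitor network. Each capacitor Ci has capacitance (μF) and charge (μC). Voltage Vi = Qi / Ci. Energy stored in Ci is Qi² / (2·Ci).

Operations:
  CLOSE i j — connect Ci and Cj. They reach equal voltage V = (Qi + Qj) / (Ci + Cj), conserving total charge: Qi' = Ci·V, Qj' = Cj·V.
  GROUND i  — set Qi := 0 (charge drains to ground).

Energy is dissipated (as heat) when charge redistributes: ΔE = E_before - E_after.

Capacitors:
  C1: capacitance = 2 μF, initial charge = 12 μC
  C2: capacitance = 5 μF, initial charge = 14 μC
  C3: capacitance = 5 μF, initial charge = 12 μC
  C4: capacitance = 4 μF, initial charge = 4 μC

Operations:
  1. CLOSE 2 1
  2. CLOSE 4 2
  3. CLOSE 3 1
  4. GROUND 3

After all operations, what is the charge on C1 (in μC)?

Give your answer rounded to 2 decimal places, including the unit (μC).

Initial: C1(2μF, Q=12μC, V=6.00V), C2(5μF, Q=14μC, V=2.80V), C3(5μF, Q=12μC, V=2.40V), C4(4μF, Q=4μC, V=1.00V)
Op 1: CLOSE 2-1: Q_total=26.00, C_total=7.00, V=3.71; Q2=18.57, Q1=7.43; dissipated=7.314
Op 2: CLOSE 4-2: Q_total=22.57, C_total=9.00, V=2.51; Q4=10.03, Q2=12.54; dissipated=8.186
Op 3: CLOSE 3-1: Q_total=19.43, C_total=7.00, V=2.78; Q3=13.88, Q1=5.55; dissipated=1.234
Op 4: GROUND 3: Q3=0; energy lost=19.259
Final charges: Q1=5.55, Q2=12.54, Q3=0.00, Q4=10.03

Answer: 5.55 μC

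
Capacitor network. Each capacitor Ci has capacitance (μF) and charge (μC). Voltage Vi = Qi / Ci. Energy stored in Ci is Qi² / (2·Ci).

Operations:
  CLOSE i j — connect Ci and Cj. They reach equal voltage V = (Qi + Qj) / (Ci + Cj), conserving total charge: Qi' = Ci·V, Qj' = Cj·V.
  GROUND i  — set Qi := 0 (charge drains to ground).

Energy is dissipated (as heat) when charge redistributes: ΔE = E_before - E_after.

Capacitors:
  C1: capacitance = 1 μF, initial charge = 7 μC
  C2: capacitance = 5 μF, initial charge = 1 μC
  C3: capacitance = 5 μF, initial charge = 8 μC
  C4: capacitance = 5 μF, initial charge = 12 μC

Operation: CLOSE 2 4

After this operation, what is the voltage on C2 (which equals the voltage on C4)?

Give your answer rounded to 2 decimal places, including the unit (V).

Initial: C1(1μF, Q=7μC, V=7.00V), C2(5μF, Q=1μC, V=0.20V), C3(5μF, Q=8μC, V=1.60V), C4(5μF, Q=12μC, V=2.40V)
Op 1: CLOSE 2-4: Q_total=13.00, C_total=10.00, V=1.30; Q2=6.50, Q4=6.50; dissipated=6.050

Answer: 1.30 V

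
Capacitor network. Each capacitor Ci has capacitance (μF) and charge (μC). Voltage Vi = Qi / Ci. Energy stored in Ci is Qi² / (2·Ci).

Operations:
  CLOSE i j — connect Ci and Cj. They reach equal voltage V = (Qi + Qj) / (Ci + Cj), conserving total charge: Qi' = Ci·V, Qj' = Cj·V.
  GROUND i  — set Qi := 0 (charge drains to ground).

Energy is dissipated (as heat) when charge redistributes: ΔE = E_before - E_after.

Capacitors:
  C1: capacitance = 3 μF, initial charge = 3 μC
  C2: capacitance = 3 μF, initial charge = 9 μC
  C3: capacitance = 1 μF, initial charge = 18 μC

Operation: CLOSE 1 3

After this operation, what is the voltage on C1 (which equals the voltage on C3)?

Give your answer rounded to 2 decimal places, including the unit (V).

Answer: 5.25 V

Derivation:
Initial: C1(3μF, Q=3μC, V=1.00V), C2(3μF, Q=9μC, V=3.00V), C3(1μF, Q=18μC, V=18.00V)
Op 1: CLOSE 1-3: Q_total=21.00, C_total=4.00, V=5.25; Q1=15.75, Q3=5.25; dissipated=108.375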